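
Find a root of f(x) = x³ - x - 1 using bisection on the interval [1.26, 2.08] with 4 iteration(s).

f(x) = x³ - x - 1
Initial interval: [1.26, 2.08]

Iteration 1:
  c_1 = (1.260000 + 2.080000)/2 = 1.670000
  f(c_1) = f(1.670000) = 1.987463
  f(a) × f(c) < 0, new interval: [1.260000, 1.670000]
Iteration 2:
  c_2 = (1.260000 + 1.670000)/2 = 1.465000
  f(c_2) = f(1.465000) = 0.679220
  f(a) × f(c) < 0, new interval: [1.260000, 1.465000]
Iteration 3:
  c_3 = (1.260000 + 1.465000)/2 = 1.362500
  f(c_3) = f(1.362500) = 0.166854
  f(a) × f(c) < 0, new interval: [1.260000, 1.362500]
Iteration 4:
  c_4 = (1.260000 + 1.362500)/2 = 1.311250
  f(c_4) = f(1.311250) = -0.056717
  f(a) × f(c) ≥ 0, new interval: [1.311250, 1.362500]

After 4 iteration(s), the approximation is c_4 = 1.311250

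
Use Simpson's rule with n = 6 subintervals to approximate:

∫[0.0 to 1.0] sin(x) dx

f(x) = sin(x)
a = 0.0, b = 1.0, n = 6
h = (b - a)/n = 0.166667

Simpson's rule: (h/3)[f(x₀) + 4f(x₁) + 2f(x₂) + ... + f(xₙ)]

x_0 = 0.0000, f(x_0) = 0.000000, coefficient = 1
x_1 = 0.1667, f(x_1) = 0.165896, coefficient = 4
x_2 = 0.3333, f(x_2) = 0.327195, coefficient = 2
x_3 = 0.5000, f(x_3) = 0.479426, coefficient = 4
x_4 = 0.6667, f(x_4) = 0.618370, coefficient = 2
x_5 = 0.8333, f(x_5) = 0.740177, coefficient = 4
x_6 = 1.0000, f(x_6) = 0.841471, coefficient = 1

I ≈ (0.166667/3) × 8.274594 = 0.459700
Exact value: 0.459698
Error: 0.000002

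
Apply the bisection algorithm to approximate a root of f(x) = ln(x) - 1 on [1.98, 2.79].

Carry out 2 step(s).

f(x) = ln(x) - 1
Initial interval: [1.98, 2.79]

Iteration 1:
  c_1 = (1.980000 + 2.790000)/2 = 2.385000
  f(c_1) = f(2.385000) = -0.130801
  f(a) × f(c) ≥ 0, new interval: [2.385000, 2.790000]
Iteration 2:
  c_2 = (2.385000 + 2.790000)/2 = 2.587500
  f(c_2) = f(2.587500) = -0.049308
  f(a) × f(c) ≥ 0, new interval: [2.587500, 2.790000]

After 2 iteration(s), the approximation is c_2 = 2.587500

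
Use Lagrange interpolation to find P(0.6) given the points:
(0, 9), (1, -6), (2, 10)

Lagrange interpolation formula:
P(x) = Σ yᵢ × Lᵢ(x)
where Lᵢ(x) = Π_{j≠i} (x - xⱼ)/(xᵢ - xⱼ)

L_0(0.6) = (0.6 - 1)/(0 - 1) × (0.6 - 2)/(0 - 2) = 0.280000
L_1(0.6) = (0.6 - 0)/(1 - 0) × (0.6 - 2)/(1 - 2) = 0.840000
L_2(0.6) = (0.6 - 0)/(2 - 0) × (0.6 - 1)/(2 - 1) = -0.120000

P(0.6) = 9×L_0(0.6) + (-6)×L_1(0.6) + 10×L_2(0.6)
P(0.6) = -3.720000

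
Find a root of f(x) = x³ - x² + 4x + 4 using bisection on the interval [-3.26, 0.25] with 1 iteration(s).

f(x) = x³ - x² + 4x + 4
Initial interval: [-3.26, 0.25]

Iteration 1:
  c_1 = (-3.260000 + 0.250000)/2 = -1.505000
  f(c_1) = f(-1.505000) = -7.693888
  f(a) × f(c) ≥ 0, new interval: [-1.505000, 0.250000]

After 1 iteration(s), the approximation is c_1 = -1.505000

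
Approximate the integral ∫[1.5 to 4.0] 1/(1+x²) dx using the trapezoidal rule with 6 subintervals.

f(x) = 1/(1+x²)
a = 1.5, b = 4.0, n = 6
h = (b - a)/n = 0.416667

Trapezoidal rule: (h/2)[f(x₀) + 2f(x₁) + 2f(x₂) + ... + f(xₙ)]

x_0 = 1.5000, f(x_0) = 0.307692, coefficient = 1
x_1 = 1.9167, f(x_1) = 0.213967, coefficient = 2
x_2 = 2.3333, f(x_2) = 0.155172, coefficient = 2
x_3 = 2.7500, f(x_3) = 0.116788, coefficient = 2
x_4 = 3.1667, f(x_4) = 0.090680, coefficient = 2
x_5 = 3.5833, f(x_5) = 0.072253, coefficient = 2
x_6 = 4.0000, f(x_6) = 0.058824, coefficient = 1

I ≈ (0.416667/2) × 1.664238 = 0.346716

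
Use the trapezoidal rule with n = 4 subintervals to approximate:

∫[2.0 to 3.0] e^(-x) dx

f(x) = e^(-x)
a = 2.0, b = 3.0, n = 4
h = (b - a)/n = 0.250000

Trapezoidal rule: (h/2)[f(x₀) + 2f(x₁) + 2f(x₂) + ... + f(xₙ)]

x_0 = 2.0000, f(x_0) = 0.135335, coefficient = 1
x_1 = 2.2500, f(x_1) = 0.105399, coefficient = 2
x_2 = 2.5000, f(x_2) = 0.082085, coefficient = 2
x_3 = 2.7500, f(x_3) = 0.063928, coefficient = 2
x_4 = 3.0000, f(x_4) = 0.049787, coefficient = 1

I ≈ (0.250000/2) × 0.687947 = 0.085993
Exact value: 0.085548
Error: 0.000445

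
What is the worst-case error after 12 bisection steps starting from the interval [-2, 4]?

Bisection error bound: |error| ≤ (b-a)/2^n
|error| ≤ (4 - (-2))/2^12 = 6/2^12
|error| ≤ 0.0014648438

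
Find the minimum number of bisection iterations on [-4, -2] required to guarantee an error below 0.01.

We need (b-a)/2^n ≤ 0.01
(-2 - (-4))/2^n ≤ 0.01
2/2^n ≤ 0.01
2^n ≥ 200
n ≥ log₂(200) = 7.64
n ≥ 8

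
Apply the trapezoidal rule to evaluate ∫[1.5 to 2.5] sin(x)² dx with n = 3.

f(x) = sin(x)²
a = 1.5, b = 2.5, n = 3
h = (b - a)/n = 0.333333

Trapezoidal rule: (h/2)[f(x₀) + 2f(x₁) + 2f(x₂) + ... + f(xₙ)]

x_0 = 1.5000, f(x_0) = 0.994996, coefficient = 1
x_1 = 1.8333, f(x_1) = 0.932643, coefficient = 2
x_2 = 2.1667, f(x_2) = 0.685022, coefficient = 2
x_3 = 2.5000, f(x_3) = 0.358169, coefficient = 1

I ≈ (0.333333/2) × 4.588495 = 0.764749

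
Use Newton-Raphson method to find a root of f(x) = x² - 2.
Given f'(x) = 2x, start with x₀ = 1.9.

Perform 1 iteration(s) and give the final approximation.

f(x) = x² - 2
f'(x) = 2x
x₀ = 1.9

Newton-Raphson formula: x_{n+1} = x_n - f(x_n)/f'(x_n)

Iteration 1:
  f(1.900000) = 1.610000
  f'(1.900000) = 3.800000
  x_1 = 1.900000 - 1.610000/3.800000 = 1.476316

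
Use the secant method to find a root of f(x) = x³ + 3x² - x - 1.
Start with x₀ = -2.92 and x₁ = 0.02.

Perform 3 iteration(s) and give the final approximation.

f(x) = x³ + 3x² - x - 1
x₀ = -2.92, x₁ = 0.02

Secant formula: x_{n+1} = x_n - f(x_n)(x_n - x_{n-1})/(f(x_n) - f(x_{n-1}))

Iteration 1:
  f(-2.920000) = 2.602112
  f(0.020000) = -1.018792
  x_2 = 0.020000 - (-1.018792)×(0.020000 - (-2.920000))/(-1.018792 - 2.602112)
       = -0.807210
Iteration 2:
  f(0.020000) = -1.018792
  f(-0.807210) = 1.236006
  x_3 = -0.807210 - 1.236006×(-0.807210 - 0.020000)/(1.236006 - (-1.018792))
       = -0.353761
Iteration 3:
  f(-0.807210) = 1.236006
  f(-0.353761) = -0.315071
  x_4 = -0.353761 - (-0.315071)×(-0.353761 - (-0.807210))/(-0.315071 - 1.236006)
       = -0.445870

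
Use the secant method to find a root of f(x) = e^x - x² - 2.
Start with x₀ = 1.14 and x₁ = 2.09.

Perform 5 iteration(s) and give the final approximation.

f(x) = e^x - x² - 2
x₀ = 1.14, x₁ = 2.09

Secant formula: x_{n+1} = x_n - f(x_n)(x_n - x_{n-1})/(f(x_n) - f(x_{n-1}))

Iteration 1:
  f(1.140000) = -0.172832
  f(2.090000) = 1.716815
  x_2 = 2.090000 - 1.716815×(2.090000 - 1.140000)/(1.716815 - (-0.172832))
       = 1.226889
Iteration 2:
  f(2.090000) = 1.716815
  f(1.226889) = -0.094654
  x_3 = 1.226889 - (-0.094654)×(1.226889 - 2.090000)/(-0.094654 - 1.716815)
       = 1.271989
Iteration 3:
  f(1.226889) = -0.094654
  f(1.271989) = -0.050014
  x_4 = 1.271989 - (-0.050014)×(1.271989 - 1.226889)/(-0.050014 - (-0.094654))
       = 1.322518
Iteration 4:
  f(1.271989) = -0.050014
  f(1.322518) = 0.003805
  x_5 = 1.322518 - 0.003805×(1.322518 - 1.271989)/(0.003805 - (-0.050014))
       = 1.318945
Iteration 5:
  f(1.322518) = 0.003805
  f(1.318945) = -0.000141
  x_6 = 1.318945 - (-0.000141)×(1.318945 - 1.322518)/(-0.000141 - 0.003805)
       = 1.319073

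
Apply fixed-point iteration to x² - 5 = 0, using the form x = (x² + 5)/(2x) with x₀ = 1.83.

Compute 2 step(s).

Equation: x² - 5 = 0
Fixed-point form: x = (x² + 5)/(2x)
x₀ = 1.83

x_1 = g(1.830000) = 2.281120
x_2 = g(2.281120) = 2.236513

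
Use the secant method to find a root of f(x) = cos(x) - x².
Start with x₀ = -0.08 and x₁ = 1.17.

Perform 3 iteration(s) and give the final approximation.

f(x) = cos(x) - x²
x₀ = -0.08, x₁ = 1.17

Secant formula: x_{n+1} = x_n - f(x_n)(x_n - x_{n-1})/(f(x_n) - f(x_{n-1}))

Iteration 1:
  f(-0.080000) = 0.990402
  f(1.170000) = -0.978748
  x_2 = 1.170000 - (-0.978748)×(1.170000 - (-0.080000))/(-0.978748 - 0.990402)
       = 0.548699
Iteration 2:
  f(1.170000) = -0.978748
  f(0.548699) = 0.552134
  x_3 = 0.548699 - 0.552134×(0.548699 - 1.170000)/(0.552134 - (-0.978748))
       = 0.772780
Iteration 3:
  f(0.548699) = 0.552134
  f(0.772780) = 0.118785
  x_4 = 0.772780 - 0.118785×(0.772780 - 0.548699)/(0.118785 - 0.552134)
       = 0.834202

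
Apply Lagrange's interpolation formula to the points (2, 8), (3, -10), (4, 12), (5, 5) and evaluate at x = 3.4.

Lagrange interpolation formula:
P(x) = Σ yᵢ × Lᵢ(x)
where Lᵢ(x) = Π_{j≠i} (x - xⱼ)/(xᵢ - xⱼ)

L_0(3.4) = (3.4 - 3)/(2 - 3) × (3.4 - 4)/(2 - 4) × (3.4 - 5)/(2 - 5) = -0.064000
L_1(3.4) = (3.4 - 2)/(3 - 2) × (3.4 - 4)/(3 - 4) × (3.4 - 5)/(3 - 5) = 0.672000
L_2(3.4) = (3.4 - 2)/(4 - 2) × (3.4 - 3)/(4 - 3) × (3.4 - 5)/(4 - 5) = 0.448000
L_3(3.4) = (3.4 - 2)/(5 - 2) × (3.4 - 3)/(5 - 3) × (3.4 - 4)/(5 - 4) = -0.056000

P(3.4) = 8×L_0(3.4) + (-10)×L_1(3.4) + 12×L_2(3.4) + 5×L_3(3.4)
P(3.4) = -2.136000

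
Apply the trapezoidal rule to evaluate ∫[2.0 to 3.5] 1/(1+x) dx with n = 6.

f(x) = 1/(1+x)
a = 2.0, b = 3.5, n = 6
h = (b - a)/n = 0.250000

Trapezoidal rule: (h/2)[f(x₀) + 2f(x₁) + 2f(x₂) + ... + f(xₙ)]

x_0 = 2.0000, f(x_0) = 0.333333, coefficient = 1
x_1 = 2.2500, f(x_1) = 0.307692, coefficient = 2
x_2 = 2.5000, f(x_2) = 0.285714, coefficient = 2
x_3 = 2.7500, f(x_3) = 0.266667, coefficient = 2
x_4 = 3.0000, f(x_4) = 0.250000, coefficient = 2
x_5 = 3.2500, f(x_5) = 0.235294, coefficient = 2
x_6 = 3.5000, f(x_6) = 0.222222, coefficient = 1

I ≈ (0.250000/2) × 3.246290 = 0.405786
Exact value: 0.405465
Error: 0.000321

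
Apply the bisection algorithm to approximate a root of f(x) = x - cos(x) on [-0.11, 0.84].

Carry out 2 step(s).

f(x) = x - cos(x)
Initial interval: [-0.11, 0.84]

Iteration 1:
  c_1 = (-0.110000 + 0.840000)/2 = 0.365000
  f(c_1) = f(0.365000) = -0.569124
  f(a) × f(c) ≥ 0, new interval: [0.365000, 0.840000]
Iteration 2:
  c_2 = (0.365000 + 0.840000)/2 = 0.602500
  f(c_2) = f(0.602500) = -0.221421
  f(a) × f(c) ≥ 0, new interval: [0.602500, 0.840000]

After 2 iteration(s), the approximation is c_2 = 0.602500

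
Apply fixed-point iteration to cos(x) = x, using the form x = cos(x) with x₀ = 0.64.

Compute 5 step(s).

Equation: cos(x) = x
Fixed-point form: x = cos(x)
x₀ = 0.64

x_1 = g(0.640000) = 0.802096
x_2 = g(0.802096) = 0.695202
x_3 = g(0.695202) = 0.767924
x_4 = g(0.767924) = 0.719354
x_5 = g(0.719354) = 0.752232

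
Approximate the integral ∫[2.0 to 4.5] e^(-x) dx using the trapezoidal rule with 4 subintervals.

f(x) = e^(-x)
a = 2.0, b = 4.5, n = 4
h = (b - a)/n = 0.625000

Trapezoidal rule: (h/2)[f(x₀) + 2f(x₁) + 2f(x₂) + ... + f(xₙ)]

x_0 = 2.0000, f(x_0) = 0.135335, coefficient = 1
x_1 = 2.6250, f(x_1) = 0.072440, coefficient = 2
x_2 = 3.2500, f(x_2) = 0.038774, coefficient = 2
x_3 = 3.8750, f(x_3) = 0.020754, coefficient = 2
x_4 = 4.5000, f(x_4) = 0.011109, coefficient = 1

I ≈ (0.625000/2) × 0.410381 = 0.128244
Exact value: 0.124226
Error: 0.004018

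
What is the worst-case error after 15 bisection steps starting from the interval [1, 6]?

Bisection error bound: |error| ≤ (b-a)/2^n
|error| ≤ (6 - 1)/2^15 = 5/2^15
|error| ≤ 0.0001525879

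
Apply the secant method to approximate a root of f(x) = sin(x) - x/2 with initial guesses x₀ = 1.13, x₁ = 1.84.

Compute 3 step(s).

f(x) = sin(x) - x/2
x₀ = 1.13, x₁ = 1.84

Secant formula: x_{n+1} = x_n - f(x_n)(x_n - x_{n-1})/(f(x_n) - f(x_{n-1}))

Iteration 1:
  f(1.130000) = 0.339412
  f(1.840000) = 0.043983
  x_2 = 1.840000 - 0.043983×(1.840000 - 1.130000)/(0.043983 - 0.339412)
       = 1.945704
Iteration 2:
  f(1.840000) = 0.043983
  f(1.945704) = -0.042310
  x_3 = 1.945704 - (-0.042310)×(1.945704 - 1.840000)/(-0.042310 - 0.043983)
       = 1.893876
Iteration 3:
  f(1.945704) = -0.042310
  f(1.893876) = 0.001324
  x_4 = 1.893876 - 0.001324×(1.893876 - 1.945704)/(0.001324 - (-0.042310))
       = 1.895449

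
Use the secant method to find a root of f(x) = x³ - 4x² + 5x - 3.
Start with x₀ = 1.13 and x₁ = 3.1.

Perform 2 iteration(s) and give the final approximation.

f(x) = x³ - 4x² + 5x - 3
x₀ = 1.13, x₁ = 3.1

Secant formula: x_{n+1} = x_n - f(x_n)(x_n - x_{n-1})/(f(x_n) - f(x_{n-1}))

Iteration 1:
  f(1.130000) = -1.014703
  f(3.100000) = 3.851000
  x_2 = 3.100000 - 3.851000×(3.100000 - 1.130000)/(3.851000 - (-1.014703))
       = 1.540828
Iteration 2:
  f(3.100000) = 3.851000
  f(1.540828) = -1.134305
  x_3 = 1.540828 - (-1.134305)×(1.540828 - 3.100000)/(-1.134305 - 3.851000)
       = 1.895586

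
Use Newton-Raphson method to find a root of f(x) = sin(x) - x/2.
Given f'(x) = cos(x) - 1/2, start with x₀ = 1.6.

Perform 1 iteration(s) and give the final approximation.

f(x) = sin(x) - x/2
f'(x) = cos(x) - 1/2
x₀ = 1.6

Newton-Raphson formula: x_{n+1} = x_n - f(x_n)/f'(x_n)

Iteration 1:
  f(1.600000) = 0.199574
  f'(1.600000) = -0.529200
  x_1 = 1.600000 - 0.199574/(-0.529200) = 1.977124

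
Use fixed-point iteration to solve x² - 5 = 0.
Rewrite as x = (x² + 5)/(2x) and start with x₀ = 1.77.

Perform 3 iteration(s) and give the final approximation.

Equation: x² - 5 = 0
Fixed-point form: x = (x² + 5)/(2x)
x₀ = 1.77

x_1 = g(1.770000) = 2.297429
x_2 = g(2.297429) = 2.236887
x_3 = g(2.236887) = 2.236068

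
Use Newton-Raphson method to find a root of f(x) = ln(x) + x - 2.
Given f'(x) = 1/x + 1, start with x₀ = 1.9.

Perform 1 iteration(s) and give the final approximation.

f(x) = ln(x) + x - 2
f'(x) = 1/x + 1
x₀ = 1.9

Newton-Raphson formula: x_{n+1} = x_n - f(x_n)/f'(x_n)

Iteration 1:
  f(1.900000) = 0.541854
  f'(1.900000) = 1.526316
  x_1 = 1.900000 - 0.541854/1.526316 = 1.544992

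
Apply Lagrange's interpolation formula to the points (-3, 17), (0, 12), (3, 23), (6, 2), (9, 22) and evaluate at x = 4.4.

Lagrange interpolation formula:
P(x) = Σ yᵢ × Lᵢ(x)
where Lᵢ(x) = Π_{j≠i} (x - xⱼ)/(xᵢ - xⱼ)

L_0(4.4) = (4.4 - 0)/(-3 - 0) × (4.4 - 3)/(-3 - 3) × (4.4 - 6)/(-3 - 6) × (4.4 - 9)/(-3 - 9) = 0.023322
L_1(4.4) = (4.4 - (-3))/(0 - (-3)) × (4.4 - 3)/(0 - 3) × (4.4 - 6)/(0 - 6) × (4.4 - 9)/(0 - 9) = -0.156892
L_2(4.4) = (4.4 - (-3))/(3 - (-3)) × (4.4 - 0)/(3 - 0) × (4.4 - 6)/(3 - 6) × (4.4 - 9)/(3 - 9) = 0.739635
L_3(4.4) = (4.4 - (-3))/(6 - (-3)) × (4.4 - 0)/(6 - 0) × (4.4 - 3)/(6 - 3) × (4.4 - 9)/(6 - 9) = 0.431453
L_4(4.4) = (4.4 - (-3))/(9 - (-3)) × (4.4 - 0)/(9 - 0) × (4.4 - 3)/(9 - 3) × (4.4 - 6)/(9 - 6) = -0.037518

P(4.4) = 17×L_0(4.4) + 12×L_1(4.4) + 23×L_2(4.4) + 2×L_3(4.4) + 22×L_4(4.4)
P(4.4) = 15.562877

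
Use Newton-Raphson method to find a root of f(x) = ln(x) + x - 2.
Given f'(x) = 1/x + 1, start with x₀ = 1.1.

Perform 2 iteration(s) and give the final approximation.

f(x) = ln(x) + x - 2
f'(x) = 1/x + 1
x₀ = 1.1

Newton-Raphson formula: x_{n+1} = x_n - f(x_n)/f'(x_n)

Iteration 1:
  f(1.100000) = -0.804690
  f'(1.100000) = 1.909091
  x_1 = 1.100000 - (-0.804690)/1.909091 = 1.521504
Iteration 2:
  f(1.521504) = -0.058796
  f'(1.521504) = 1.657244
  x_2 = 1.521504 - (-0.058796)/1.657244 = 1.556983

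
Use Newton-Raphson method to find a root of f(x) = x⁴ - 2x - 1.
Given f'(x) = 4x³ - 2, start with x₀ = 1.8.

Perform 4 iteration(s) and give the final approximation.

f(x) = x⁴ - 2x - 1
f'(x) = 4x³ - 2
x₀ = 1.8

Newton-Raphson formula: x_{n+1} = x_n - f(x_n)/f'(x_n)

Iteration 1:
  f(1.800000) = 5.897600
  f'(1.800000) = 21.328000
  x_1 = 1.800000 - 5.897600/21.328000 = 1.523481
Iteration 2:
  f(1.523481) = 1.340051
  f'(1.523481) = 12.143960
  x_2 = 1.523481 - 1.340051/12.143960 = 1.413134
Iteration 3:
  f(1.413134) = 0.161530
  f'(1.413134) = 9.287812
  x_3 = 1.413134 - 0.161530/9.287812 = 1.395742
Iteration 4:
  f(1.395742) = 0.003594
  f'(1.395742) = 8.876160
  x_4 = 1.395742 - 0.003594/8.876160 = 1.395337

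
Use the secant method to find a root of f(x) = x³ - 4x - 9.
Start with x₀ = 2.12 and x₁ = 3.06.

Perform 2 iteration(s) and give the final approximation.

f(x) = x³ - 4x - 9
x₀ = 2.12, x₁ = 3.06

Secant formula: x_{n+1} = x_n - f(x_n)(x_n - x_{n-1})/(f(x_n) - f(x_{n-1}))

Iteration 1:
  f(2.120000) = -7.951872
  f(3.060000) = 7.412616
  x_2 = 3.060000 - 7.412616×(3.060000 - 2.120000)/(7.412616 - (-7.951872))
       = 2.606496
Iteration 2:
  f(3.060000) = 7.412616
  f(2.606496) = -1.717918
  x_3 = 2.606496 - (-1.717918)×(2.606496 - 3.060000)/(-1.717918 - 7.412616)
       = 2.691823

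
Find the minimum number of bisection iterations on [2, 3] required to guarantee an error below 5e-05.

We need (b-a)/2^n ≤ 5e-05
(3 - 2)/2^n ≤ 5e-05
1/2^n ≤ 5e-05
2^n ≥ 20000
n ≥ log₂(20000) = 14.29
n ≥ 15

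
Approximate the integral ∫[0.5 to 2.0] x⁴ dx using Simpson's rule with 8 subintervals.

f(x) = x⁴
a = 0.5, b = 2.0, n = 8
h = (b - a)/n = 0.187500

Simpson's rule: (h/3)[f(x₀) + 4f(x₁) + 2f(x₂) + ... + f(xₙ)]

x_0 = 0.5000, f(x_0) = 0.062500, coefficient = 1
x_1 = 0.6875, f(x_1) = 0.223404, coefficient = 4
x_2 = 0.8750, f(x_2) = 0.586182, coefficient = 2
x_3 = 1.0625, f(x_3) = 1.274429, coefficient = 4
x_4 = 1.2500, f(x_4) = 2.441406, coefficient = 2
x_5 = 1.4375, f(x_5) = 4.270035, coefficient = 4
x_6 = 1.6250, f(x_6) = 6.972900, coefficient = 2
x_7 = 1.8125, f(x_7) = 10.792252, coefficient = 4
x_8 = 2.0000, f(x_8) = 16.000000, coefficient = 1

I ≈ (0.187500/3) × 102.303955 = 6.393997
Exact value: 6.393750
Error: 0.000247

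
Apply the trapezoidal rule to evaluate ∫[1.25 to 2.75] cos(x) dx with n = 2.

f(x) = cos(x)
a = 1.25, b = 2.75, n = 2
h = (b - a)/n = 0.750000

Trapezoidal rule: (h/2)[f(x₀) + 2f(x₁) + 2f(x₂) + ... + f(xₙ)]

x_0 = 1.2500, f(x_0) = 0.315322, coefficient = 1
x_1 = 2.0000, f(x_1) = -0.416147, coefficient = 2
x_2 = 2.7500, f(x_2) = -0.924302, coefficient = 1

I ≈ (0.750000/2) × -1.441274 = -0.540478
Exact value: -0.567324
Error: 0.026846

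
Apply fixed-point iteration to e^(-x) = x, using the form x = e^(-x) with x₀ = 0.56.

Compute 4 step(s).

Equation: e^(-x) = x
Fixed-point form: x = e^(-x)
x₀ = 0.56

x_1 = g(0.560000) = 0.571209
x_2 = g(0.571209) = 0.564842
x_3 = g(0.564842) = 0.568450
x_4 = g(0.568450) = 0.566403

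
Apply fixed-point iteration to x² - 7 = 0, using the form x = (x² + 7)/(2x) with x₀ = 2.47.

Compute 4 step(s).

Equation: x² - 7 = 0
Fixed-point form: x = (x² + 7)/(2x)
x₀ = 2.47

x_1 = g(2.470000) = 2.652004
x_2 = g(2.652004) = 2.645759
x_3 = g(2.645759) = 2.645751
x_4 = g(2.645751) = 2.645751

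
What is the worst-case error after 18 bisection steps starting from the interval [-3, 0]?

Bisection error bound: |error| ≤ (b-a)/2^n
|error| ≤ (0 - (-3))/2^18 = 3/2^18
|error| ≤ 0.0000114441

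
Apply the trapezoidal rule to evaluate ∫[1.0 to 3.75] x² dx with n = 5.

f(x) = x²
a = 1.0, b = 3.75, n = 5
h = (b - a)/n = 0.550000

Trapezoidal rule: (h/2)[f(x₀) + 2f(x₁) + 2f(x₂) + ... + f(xₙ)]

x_0 = 1.0000, f(x_0) = 1.000000, coefficient = 1
x_1 = 1.5500, f(x_1) = 2.402500, coefficient = 2
x_2 = 2.1000, f(x_2) = 4.410000, coefficient = 2
x_3 = 2.6500, f(x_3) = 7.022500, coefficient = 2
x_4 = 3.2000, f(x_4) = 10.240000, coefficient = 2
x_5 = 3.7500, f(x_5) = 14.062500, coefficient = 1

I ≈ (0.550000/2) × 63.212500 = 17.383438
Exact value: 17.244792
Error: 0.138646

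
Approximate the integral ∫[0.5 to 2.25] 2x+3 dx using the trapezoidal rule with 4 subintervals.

f(x) = 2x+3
a = 0.5, b = 2.25, n = 4
h = (b - a)/n = 0.437500

Trapezoidal rule: (h/2)[f(x₀) + 2f(x₁) + 2f(x₂) + ... + f(xₙ)]

x_0 = 0.5000, f(x_0) = 4.000000, coefficient = 1
x_1 = 0.9375, f(x_1) = 4.875000, coefficient = 2
x_2 = 1.3750, f(x_2) = 5.750000, coefficient = 2
x_3 = 1.8125, f(x_3) = 6.625000, coefficient = 2
x_4 = 2.2500, f(x_4) = 7.500000, coefficient = 1

I ≈ (0.437500/2) × 46.000000 = 10.062500
Exact value: 10.062500
Error: 0.000000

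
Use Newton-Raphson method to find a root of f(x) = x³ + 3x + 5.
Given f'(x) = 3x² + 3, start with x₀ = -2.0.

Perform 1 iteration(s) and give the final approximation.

f(x) = x³ + 3x + 5
f'(x) = 3x² + 3
x₀ = -2.0

Newton-Raphson formula: x_{n+1} = x_n - f(x_n)/f'(x_n)

Iteration 1:
  f(-2.000000) = -9.000000
  f'(-2.000000) = 15.000000
  x_1 = -2.000000 - (-9.000000)/15.000000 = -1.400000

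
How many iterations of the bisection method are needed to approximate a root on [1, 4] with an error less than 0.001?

We need (b-a)/2^n ≤ 0.001
(4 - 1)/2^n ≤ 0.001
3/2^n ≤ 0.001
2^n ≥ 3000
n ≥ log₂(3000) = 11.55
n ≥ 12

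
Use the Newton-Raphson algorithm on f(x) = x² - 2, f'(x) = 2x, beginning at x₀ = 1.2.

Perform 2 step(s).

f(x) = x² - 2
f'(x) = 2x
x₀ = 1.2

Newton-Raphson formula: x_{n+1} = x_n - f(x_n)/f'(x_n)

Iteration 1:
  f(1.200000) = -0.560000
  f'(1.200000) = 2.400000
  x_1 = 1.200000 - (-0.560000)/2.400000 = 1.433333
Iteration 2:
  f(1.433333) = 0.054444
  f'(1.433333) = 2.866667
  x_2 = 1.433333 - 0.054444/2.866667 = 1.414341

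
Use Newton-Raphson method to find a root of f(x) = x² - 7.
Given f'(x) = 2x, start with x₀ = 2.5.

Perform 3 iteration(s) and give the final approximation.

f(x) = x² - 7
f'(x) = 2x
x₀ = 2.5

Newton-Raphson formula: x_{n+1} = x_n - f(x_n)/f'(x_n)

Iteration 1:
  f(2.500000) = -0.750000
  f'(2.500000) = 5.000000
  x_1 = 2.500000 - (-0.750000)/5.000000 = 2.650000
Iteration 2:
  f(2.650000) = 0.022500
  f'(2.650000) = 5.300000
  x_2 = 2.650000 - 0.022500/5.300000 = 2.645755
Iteration 3:
  f(2.645755) = 0.000018
  f'(2.645755) = 5.291509
  x_3 = 2.645755 - 0.000018/5.291509 = 2.645751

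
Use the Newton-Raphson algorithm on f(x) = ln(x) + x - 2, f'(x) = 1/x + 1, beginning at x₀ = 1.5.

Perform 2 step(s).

f(x) = ln(x) + x - 2
f'(x) = 1/x + 1
x₀ = 1.5

Newton-Raphson formula: x_{n+1} = x_n - f(x_n)/f'(x_n)

Iteration 1:
  f(1.500000) = -0.094535
  f'(1.500000) = 1.666667
  x_1 = 1.500000 - (-0.094535)/1.666667 = 1.556721
Iteration 2:
  f(1.556721) = -0.000697
  f'(1.556721) = 1.642376
  x_2 = 1.556721 - (-0.000697)/1.642376 = 1.557146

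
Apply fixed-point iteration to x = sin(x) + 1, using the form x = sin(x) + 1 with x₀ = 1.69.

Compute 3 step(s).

Equation: x = sin(x) + 1
Fixed-point form: x = sin(x) + 1
x₀ = 1.69

x_1 = g(1.690000) = 1.992904
x_2 = g(1.992904) = 1.912228
x_3 = g(1.912228) = 1.942276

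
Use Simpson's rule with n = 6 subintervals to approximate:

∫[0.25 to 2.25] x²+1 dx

f(x) = x²+1
a = 0.25, b = 2.25, n = 6
h = (b - a)/n = 0.333333

Simpson's rule: (h/3)[f(x₀) + 4f(x₁) + 2f(x₂) + ... + f(xₙ)]

x_0 = 0.2500, f(x_0) = 1.062500, coefficient = 1
x_1 = 0.5833, f(x_1) = 1.340278, coefficient = 4
x_2 = 0.9167, f(x_2) = 1.840278, coefficient = 2
x_3 = 1.2500, f(x_3) = 2.562500, coefficient = 4
x_4 = 1.5833, f(x_4) = 3.506944, coefficient = 2
x_5 = 1.9167, f(x_5) = 4.673611, coefficient = 4
x_6 = 2.2500, f(x_6) = 6.062500, coefficient = 1

I ≈ (0.333333/3) × 52.125000 = 5.791667
Exact value: 5.791667
Error: 0.000000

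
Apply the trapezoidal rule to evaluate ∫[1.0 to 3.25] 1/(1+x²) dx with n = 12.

f(x) = 1/(1+x²)
a = 1.0, b = 3.25, n = 12
h = (b - a)/n = 0.187500

Trapezoidal rule: (h/2)[f(x₀) + 2f(x₁) + 2f(x₂) + ... + f(xₙ)]

x_0 = 1.0000, f(x_0) = 0.500000, coefficient = 1
x_1 = 1.1875, f(x_1) = 0.414911, coefficient = 2
x_2 = 1.3750, f(x_2) = 0.345946, coefficient = 2
x_3 = 1.5625, f(x_3) = 0.290579, coefficient = 2
x_4 = 1.7500, f(x_4) = 0.246154, coefficient = 2
x_5 = 1.9375, f(x_5) = 0.210353, coefficient = 2
x_6 = 2.1250, f(x_6) = 0.181303, coefficient = 2
x_7 = 2.3125, f(x_7) = 0.157538, coefficient = 2
x_8 = 2.5000, f(x_8) = 0.137931, coefficient = 2
x_9 = 2.6875, f(x_9) = 0.121615, coefficient = 2
x_10 = 2.8750, f(x_10) = 0.107926, coefficient = 2
x_11 = 3.0625, f(x_11) = 0.096349, coefficient = 2
x_12 = 3.2500, f(x_12) = 0.086486, coefficient = 1

I ≈ (0.187500/2) × 5.207698 = 0.488222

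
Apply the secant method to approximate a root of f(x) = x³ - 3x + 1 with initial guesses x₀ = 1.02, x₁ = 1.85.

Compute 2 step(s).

f(x) = x³ - 3x + 1
x₀ = 1.02, x₁ = 1.85

Secant formula: x_{n+1} = x_n - f(x_n)(x_n - x_{n-1})/(f(x_n) - f(x_{n-1}))

Iteration 1:
  f(1.020000) = -0.998792
  f(1.850000) = 1.781625
  x_2 = 1.850000 - 1.781625×(1.850000 - 1.020000)/(1.781625 - (-0.998792))
       = 1.318156
Iteration 2:
  f(1.850000) = 1.781625
  f(1.318156) = -0.664126
  x_3 = 1.318156 - (-0.664126)×(1.318156 - 1.850000)/(-0.664126 - 1.781625)
       = 1.462574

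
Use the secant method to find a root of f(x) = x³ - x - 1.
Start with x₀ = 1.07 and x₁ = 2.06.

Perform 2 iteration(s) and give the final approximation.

f(x) = x³ - x - 1
x₀ = 1.07, x₁ = 2.06

Secant formula: x_{n+1} = x_n - f(x_n)(x_n - x_{n-1})/(f(x_n) - f(x_{n-1}))

Iteration 1:
  f(1.070000) = -0.844957
  f(2.060000) = 5.681816
  x_2 = 2.060000 - 5.681816×(2.060000 - 1.070000)/(5.681816 - (-0.844957))
       = 1.198166
Iteration 2:
  f(2.060000) = 5.681816
  f(1.198166) = -0.478078
  x_3 = 1.198166 - (-0.478078)×(1.198166 - 2.060000)/(-0.478078 - 5.681816)
       = 1.265054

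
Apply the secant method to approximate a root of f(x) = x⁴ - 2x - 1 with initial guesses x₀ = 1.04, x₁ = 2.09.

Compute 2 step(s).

f(x) = x⁴ - 2x - 1
x₀ = 1.04, x₁ = 2.09

Secant formula: x_{n+1} = x_n - f(x_n)(x_n - x_{n-1})/(f(x_n) - f(x_{n-1}))

Iteration 1:
  f(1.040000) = -1.910141
  f(2.090000) = 13.900298
  x_2 = 2.090000 - 13.900298×(2.090000 - 1.040000)/(13.900298 - (-1.910141))
       = 1.166856
Iteration 2:
  f(2.090000) = 13.900298
  f(1.166856) = -1.479886
  x_3 = 1.166856 - (-1.479886)×(1.166856 - 2.090000)/(-1.479886 - 13.900298)
       = 1.255681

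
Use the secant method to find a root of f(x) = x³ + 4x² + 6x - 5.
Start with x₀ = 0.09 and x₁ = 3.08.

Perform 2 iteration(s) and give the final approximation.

f(x) = x³ + 4x² + 6x - 5
x₀ = 0.09, x₁ = 3.08

Secant formula: x_{n+1} = x_n - f(x_n)(x_n - x_{n-1})/(f(x_n) - f(x_{n-1}))

Iteration 1:
  f(0.090000) = -4.426871
  f(3.080000) = 80.643712
  x_2 = 3.080000 - 80.643712×(3.080000 - 0.090000)/(80.643712 - (-4.426871))
       = 0.245592
Iteration 2:
  f(3.080000) = 80.643712
  f(0.245592) = -3.270369
  x_3 = 0.245592 - (-3.270369)×(0.245592 - 3.080000)/(-3.270369 - 80.643712)
       = 0.356057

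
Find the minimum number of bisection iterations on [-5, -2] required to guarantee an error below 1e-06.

We need (b-a)/2^n ≤ 1e-06
(-2 - (-5))/2^n ≤ 1e-06
3/2^n ≤ 1e-06
2^n ≥ 3000000
n ≥ log₂(3000000) = 21.52
n ≥ 22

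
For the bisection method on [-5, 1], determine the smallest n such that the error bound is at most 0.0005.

We need (b-a)/2^n ≤ 0.0005
(1 - (-5))/2^n ≤ 0.0005
6/2^n ≤ 0.0005
2^n ≥ 12000
n ≥ log₂(12000) = 13.55
n ≥ 14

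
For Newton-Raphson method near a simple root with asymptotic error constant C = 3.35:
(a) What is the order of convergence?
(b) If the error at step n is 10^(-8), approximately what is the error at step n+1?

(a) Newton-Raphson has quadratic (order 2) convergence near simple roots.
    This means |e_{n+1}| ≈ C|e_n|².

(b) With |e_n| = 10^(-8) and C = 3.35:
    |e_{n+1}| ≈ 3.35 × (10^(-8))² = 3.35 × 10^(-16)

(a) 2 (quadratic); (b) |e_{n+1}| ≈ 3.350e-16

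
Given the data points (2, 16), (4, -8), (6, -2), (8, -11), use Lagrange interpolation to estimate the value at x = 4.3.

Lagrange interpolation formula:
P(x) = Σ yᵢ × Lᵢ(x)
where Lᵢ(x) = Π_{j≠i} (x - xⱼ)/(xᵢ - xⱼ)

L_0(4.3) = (4.3 - 4)/(2 - 4) × (4.3 - 6)/(2 - 6) × (4.3 - 8)/(2 - 8) = -0.039312
L_1(4.3) = (4.3 - 2)/(4 - 2) × (4.3 - 6)/(4 - 6) × (4.3 - 8)/(4 - 8) = 0.904188
L_2(4.3) = (4.3 - 2)/(6 - 2) × (4.3 - 4)/(6 - 4) × (4.3 - 8)/(6 - 8) = 0.159562
L_3(4.3) = (4.3 - 2)/(8 - 2) × (4.3 - 4)/(8 - 4) × (4.3 - 6)/(8 - 6) = -0.024437

P(4.3) = 16×L_0(4.3) + (-8)×L_1(4.3) + (-2)×L_2(4.3) + (-11)×L_3(4.3)
P(4.3) = -7.912813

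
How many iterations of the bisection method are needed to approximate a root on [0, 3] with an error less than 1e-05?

We need (b-a)/2^n ≤ 1e-05
(3 - 0)/2^n ≤ 1e-05
3/2^n ≤ 1e-05
2^n ≥ 300000
n ≥ log₂(300000) = 18.19
n ≥ 19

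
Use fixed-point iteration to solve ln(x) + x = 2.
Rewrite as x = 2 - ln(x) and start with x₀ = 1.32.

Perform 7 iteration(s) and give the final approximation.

Equation: ln(x) + x = 2
Fixed-point form: x = 2 - ln(x)
x₀ = 1.32

x_1 = g(1.320000) = 1.722368
x_2 = g(1.722368) = 1.456300
x_3 = g(1.456300) = 1.624101
x_4 = g(1.624101) = 1.515045
x_5 = g(1.515045) = 1.584555
x_6 = g(1.584555) = 1.539697
x_7 = g(1.539697) = 1.568415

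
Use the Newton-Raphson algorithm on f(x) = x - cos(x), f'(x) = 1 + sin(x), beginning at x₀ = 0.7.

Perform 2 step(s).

f(x) = x - cos(x)
f'(x) = 1 + sin(x)
x₀ = 0.7

Newton-Raphson formula: x_{n+1} = x_n - f(x_n)/f'(x_n)

Iteration 1:
  f(0.700000) = -0.064842
  f'(0.700000) = 1.644218
  x_1 = 0.700000 - (-0.064842)/1.644218 = 0.739436
Iteration 2:
  f(0.739436) = 0.000588
  f'(0.739436) = 1.673872
  x_2 = 0.739436 - 0.000588/1.673872 = 0.739085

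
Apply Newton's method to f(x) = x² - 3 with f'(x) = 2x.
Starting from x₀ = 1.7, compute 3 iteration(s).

f(x) = x² - 3
f'(x) = 2x
x₀ = 1.7

Newton-Raphson formula: x_{n+1} = x_n - f(x_n)/f'(x_n)

Iteration 1:
  f(1.700000) = -0.110000
  f'(1.700000) = 3.400000
  x_1 = 1.700000 - (-0.110000)/3.400000 = 1.732353
Iteration 2:
  f(1.732353) = 0.001047
  f'(1.732353) = 3.464706
  x_2 = 1.732353 - 0.001047/3.464706 = 1.732051
Iteration 3:
  f(1.732051) = 0.000000
  f'(1.732051) = 3.464102
  x_3 = 1.732051 - 0.000000/3.464102 = 1.732051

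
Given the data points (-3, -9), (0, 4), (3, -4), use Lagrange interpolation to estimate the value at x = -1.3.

Lagrange interpolation formula:
P(x) = Σ yᵢ × Lᵢ(x)
where Lᵢ(x) = Π_{j≠i} (x - xⱼ)/(xᵢ - xⱼ)

L_0(-1.3) = (-1.3 - 0)/(-3 - 0) × (-1.3 - 3)/(-3 - 3) = 0.310556
L_1(-1.3) = (-1.3 - (-3))/(0 - (-3)) × (-1.3 - 3)/(0 - 3) = 0.812222
L_2(-1.3) = (-1.3 - (-3))/(3 - (-3)) × (-1.3 - 0)/(3 - 0) = -0.122778

P(-1.3) = (-9)×L_0(-1.3) + 4×L_1(-1.3) + (-4)×L_2(-1.3)
P(-1.3) = 0.945000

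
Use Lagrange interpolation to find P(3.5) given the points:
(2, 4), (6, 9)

Lagrange interpolation formula:
P(x) = Σ yᵢ × Lᵢ(x)
where Lᵢ(x) = Π_{j≠i} (x - xⱼ)/(xᵢ - xⱼ)

L_0(3.5) = (3.5 - 6)/(2 - 6) = 0.625000
L_1(3.5) = (3.5 - 2)/(6 - 2) = 0.375000

P(3.5) = 4×L_0(3.5) + 9×L_1(3.5)
P(3.5) = 5.875000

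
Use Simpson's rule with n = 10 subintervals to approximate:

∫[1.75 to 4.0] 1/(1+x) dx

f(x) = 1/(1+x)
a = 1.75, b = 4.0, n = 10
h = (b - a)/n = 0.225000

Simpson's rule: (h/3)[f(x₀) + 4f(x₁) + 2f(x₂) + ... + f(xₙ)]

x_0 = 1.7500, f(x_0) = 0.363636, coefficient = 1
x_1 = 1.9750, f(x_1) = 0.336134, coefficient = 4
x_2 = 2.2000, f(x_2) = 0.312500, coefficient = 2
x_3 = 2.4250, f(x_3) = 0.291971, coefficient = 4
x_4 = 2.6500, f(x_4) = 0.273973, coefficient = 2
x_5 = 2.8750, f(x_5) = 0.258065, coefficient = 4
x_6 = 3.1000, f(x_6) = 0.243902, coefficient = 2
x_7 = 3.3250, f(x_7) = 0.231214, coefficient = 4
x_8 = 3.5500, f(x_8) = 0.219780, coefficient = 2
x_9 = 3.7750, f(x_9) = 0.209424, coefficient = 4
x_10 = 4.0000, f(x_10) = 0.200000, coefficient = 1

I ≈ (0.225000/3) × 7.971178 = 0.597838
Exact value: 0.597837
Error: 0.000001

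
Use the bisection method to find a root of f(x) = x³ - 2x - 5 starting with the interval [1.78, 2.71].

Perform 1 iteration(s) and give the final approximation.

f(x) = x³ - 2x - 5
Initial interval: [1.78, 2.71]

Iteration 1:
  c_1 = (1.780000 + 2.710000)/2 = 2.245000
  f(c_1) = f(2.245000) = 1.824856
  f(a) × f(c) < 0, new interval: [1.780000, 2.245000]

After 1 iteration(s), the approximation is c_1 = 2.245000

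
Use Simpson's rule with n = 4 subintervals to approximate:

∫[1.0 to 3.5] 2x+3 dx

f(x) = 2x+3
a = 1.0, b = 3.5, n = 4
h = (b - a)/n = 0.625000

Simpson's rule: (h/3)[f(x₀) + 4f(x₁) + 2f(x₂) + ... + f(xₙ)]

x_0 = 1.0000, f(x_0) = 5.000000, coefficient = 1
x_1 = 1.6250, f(x_1) = 6.250000, coefficient = 4
x_2 = 2.2500, f(x_2) = 7.500000, coefficient = 2
x_3 = 2.8750, f(x_3) = 8.750000, coefficient = 4
x_4 = 3.5000, f(x_4) = 10.000000, coefficient = 1

I ≈ (0.625000/3) × 90.000000 = 18.750000
Exact value: 18.750000
Error: 0.000000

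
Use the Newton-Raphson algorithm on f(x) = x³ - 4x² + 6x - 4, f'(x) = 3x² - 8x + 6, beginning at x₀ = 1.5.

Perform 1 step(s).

f(x) = x³ - 4x² + 6x - 4
f'(x) = 3x² - 8x + 6
x₀ = 1.5

Newton-Raphson formula: x_{n+1} = x_n - f(x_n)/f'(x_n)

Iteration 1:
  f(1.500000) = -0.625000
  f'(1.500000) = 0.750000
  x_1 = 1.500000 - (-0.625000)/0.750000 = 2.333333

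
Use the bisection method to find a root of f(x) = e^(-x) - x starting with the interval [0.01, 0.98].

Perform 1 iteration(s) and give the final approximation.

f(x) = e^(-x) - x
Initial interval: [0.01, 0.98]

Iteration 1:
  c_1 = (0.010000 + 0.980000)/2 = 0.495000
  f(c_1) = f(0.495000) = 0.114571
  f(a) × f(c) ≥ 0, new interval: [0.495000, 0.980000]

After 1 iteration(s), the approximation is c_1 = 0.495000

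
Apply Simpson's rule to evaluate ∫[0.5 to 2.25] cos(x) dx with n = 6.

f(x) = cos(x)
a = 0.5, b = 2.25, n = 6
h = (b - a)/n = 0.291667

Simpson's rule: (h/3)[f(x₀) + 4f(x₁) + 2f(x₂) + ... + f(xₙ)]

x_0 = 0.5000, f(x_0) = 0.877583, coefficient = 1
x_1 = 0.7917, f(x_1) = 0.702660, coefficient = 4
x_2 = 1.0833, f(x_2) = 0.468386, coefficient = 2
x_3 = 1.3750, f(x_3) = 0.194548, coefficient = 4
x_4 = 1.6667, f(x_4) = -0.095724, coefficient = 2
x_5 = 1.9583, f(x_5) = -0.377909, coefficient = 4
x_6 = 2.2500, f(x_6) = -0.628174, coefficient = 1

I ≈ (0.291667/3) × 3.071929 = 0.298660
Exact value: 0.298648
Error: 0.000012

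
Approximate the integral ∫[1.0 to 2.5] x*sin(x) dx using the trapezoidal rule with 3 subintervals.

f(x) = x*sin(x)
a = 1.0, b = 2.5, n = 3
h = (b - a)/n = 0.500000

Trapezoidal rule: (h/2)[f(x₀) + 2f(x₁) + 2f(x₂) + ... + f(xₙ)]

x_0 = 1.0000, f(x_0) = 0.841471, coefficient = 1
x_1 = 1.5000, f(x_1) = 1.496242, coefficient = 2
x_2 = 2.0000, f(x_2) = 1.818595, coefficient = 2
x_3 = 2.5000, f(x_3) = 1.496180, coefficient = 1

I ≈ (0.500000/2) × 8.967326 = 2.241832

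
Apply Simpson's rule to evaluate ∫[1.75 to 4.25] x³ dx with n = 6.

f(x) = x³
a = 1.75, b = 4.25, n = 6
h = (b - a)/n = 0.416667

Simpson's rule: (h/3)[f(x₀) + 4f(x₁) + 2f(x₂) + ... + f(xₙ)]

x_0 = 1.7500, f(x_0) = 5.359375, coefficient = 1
x_1 = 2.1667, f(x_1) = 10.171296, coefficient = 4
x_2 = 2.5833, f(x_2) = 17.240162, coefficient = 2
x_3 = 3.0000, f(x_3) = 27.000000, coefficient = 4
x_4 = 3.4167, f(x_4) = 39.884838, coefficient = 2
x_5 = 3.8333, f(x_5) = 56.328704, coefficient = 4
x_6 = 4.2500, f(x_6) = 76.765625, coefficient = 1

I ≈ (0.416667/3) × 570.375000 = 79.218750
Exact value: 79.218750
Error: 0.000000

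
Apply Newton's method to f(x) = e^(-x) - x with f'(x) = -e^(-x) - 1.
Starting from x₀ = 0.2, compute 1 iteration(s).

f(x) = e^(-x) - x
f'(x) = -e^(-x) - 1
x₀ = 0.2

Newton-Raphson formula: x_{n+1} = x_n - f(x_n)/f'(x_n)

Iteration 1:
  f(0.200000) = 0.618731
  f'(0.200000) = -1.818731
  x_1 = 0.200000 - 0.618731/(-1.818731) = 0.540199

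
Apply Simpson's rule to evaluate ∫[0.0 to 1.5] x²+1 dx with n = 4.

f(x) = x²+1
a = 0.0, b = 1.5, n = 4
h = (b - a)/n = 0.375000

Simpson's rule: (h/3)[f(x₀) + 4f(x₁) + 2f(x₂) + ... + f(xₙ)]

x_0 = 0.0000, f(x_0) = 1.000000, coefficient = 1
x_1 = 0.3750, f(x_1) = 1.140625, coefficient = 4
x_2 = 0.7500, f(x_2) = 1.562500, coefficient = 2
x_3 = 1.1250, f(x_3) = 2.265625, coefficient = 4
x_4 = 1.5000, f(x_4) = 3.250000, coefficient = 1

I ≈ (0.375000/3) × 21.000000 = 2.625000
Exact value: 2.625000
Error: 0.000000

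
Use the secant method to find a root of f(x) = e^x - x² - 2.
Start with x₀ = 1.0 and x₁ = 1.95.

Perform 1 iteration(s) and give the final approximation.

f(x) = e^x - x² - 2
x₀ = 1.0, x₁ = 1.95

Secant formula: x_{n+1} = x_n - f(x_n)(x_n - x_{n-1})/(f(x_n) - f(x_{n-1}))

Iteration 1:
  f(1.000000) = -0.281718
  f(1.950000) = 1.226188
  x_2 = 1.950000 - 1.226188×(1.950000 - 1.000000)/(1.226188 - (-0.281718))
       = 1.177486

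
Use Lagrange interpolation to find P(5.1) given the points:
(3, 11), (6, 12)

Lagrange interpolation formula:
P(x) = Σ yᵢ × Lᵢ(x)
where Lᵢ(x) = Π_{j≠i} (x - xⱼ)/(xᵢ - xⱼ)

L_0(5.1) = (5.1 - 6)/(3 - 6) = 0.300000
L_1(5.1) = (5.1 - 3)/(6 - 3) = 0.700000

P(5.1) = 11×L_0(5.1) + 12×L_1(5.1)
P(5.1) = 11.700000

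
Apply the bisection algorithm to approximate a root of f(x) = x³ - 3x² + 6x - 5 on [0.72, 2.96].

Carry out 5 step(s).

f(x) = x³ - 3x² + 6x - 5
Initial interval: [0.72, 2.96]

Iteration 1:
  c_1 = (0.720000 + 2.960000)/2 = 1.840000
  f(c_1) = f(1.840000) = 2.112704
  f(a) × f(c) < 0, new interval: [0.720000, 1.840000]
Iteration 2:
  c_2 = (0.720000 + 1.840000)/2 = 1.280000
  f(c_2) = f(1.280000) = -0.138048
  f(a) × f(c) ≥ 0, new interval: [1.280000, 1.840000]
Iteration 3:
  c_3 = (1.280000 + 1.840000)/2 = 1.560000
  f(c_3) = f(1.560000) = 0.855616
  f(a) × f(c) < 0, new interval: [1.280000, 1.560000]
Iteration 4:
  c_4 = (1.280000 + 1.560000)/2 = 1.420000
  f(c_4) = f(1.420000) = 0.334088
  f(a) × f(c) < 0, new interval: [1.280000, 1.420000]
Iteration 5:
  c_5 = (1.280000 + 1.420000)/2 = 1.350000
  f(c_5) = f(1.350000) = 0.092875
  f(a) × f(c) < 0, new interval: [1.280000, 1.350000]

After 5 iteration(s), the approximation is c_5 = 1.350000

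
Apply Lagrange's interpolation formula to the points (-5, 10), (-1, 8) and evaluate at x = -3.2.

Lagrange interpolation formula:
P(x) = Σ yᵢ × Lᵢ(x)
where Lᵢ(x) = Π_{j≠i} (x - xⱼ)/(xᵢ - xⱼ)

L_0(-3.2) = (-3.2 - (-1))/(-5 - (-1)) = 0.550000
L_1(-3.2) = (-3.2 - (-5))/(-1 - (-5)) = 0.450000

P(-3.2) = 10×L_0(-3.2) + 8×L_1(-3.2)
P(-3.2) = 9.100000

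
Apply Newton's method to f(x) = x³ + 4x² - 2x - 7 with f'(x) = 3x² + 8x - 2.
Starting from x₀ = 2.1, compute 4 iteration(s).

f(x) = x³ + 4x² - 2x - 7
f'(x) = 3x² + 8x - 2
x₀ = 2.1

Newton-Raphson formula: x_{n+1} = x_n - f(x_n)/f'(x_n)

Iteration 1:
  f(2.100000) = 15.701000
  f'(2.100000) = 28.030000
  x_1 = 2.100000 - 15.701000/28.030000 = 1.539850
Iteration 2:
  f(1.539850) = 3.056052
  f'(1.539850) = 17.432217
  x_2 = 1.539850 - 3.056052/17.432217 = 1.364540
Iteration 3:
  f(1.364540) = 0.259524
  f'(1.364540) = 14.502222
  x_3 = 1.364540 - 0.259524/14.502222 = 1.346644
Iteration 4:
  f(1.346644) = 0.002586
  f'(1.346644) = 14.213505
  x_4 = 1.346644 - 0.002586/14.213505 = 1.346462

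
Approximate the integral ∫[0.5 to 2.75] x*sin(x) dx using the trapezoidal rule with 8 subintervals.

f(x) = x*sin(x)
a = 0.5, b = 2.75, n = 8
h = (b - a)/n = 0.281250

Trapezoidal rule: (h/2)[f(x₀) + 2f(x₁) + 2f(x₂) + ... + f(xₙ)]

x_0 = 0.5000, f(x_0) = 0.239713, coefficient = 1
x_1 = 0.7812, f(x_1) = 0.550131, coefficient = 2
x_2 = 1.0625, f(x_2) = 0.928173, coefficient = 2
x_3 = 1.3438, f(x_3) = 1.309263, coefficient = 2
x_4 = 1.6250, f(x_4) = 1.622613, coefficient = 2
x_5 = 1.9062, f(x_5) = 1.799998, coefficient = 2
x_6 = 2.1875, f(x_6) = 1.784539, coefficient = 2
x_7 = 2.4688, f(x_7) = 1.538554, coefficient = 2
x_8 = 2.7500, f(x_8) = 1.049568, coefficient = 1

I ≈ (0.281250/2) × 20.355823 = 2.862538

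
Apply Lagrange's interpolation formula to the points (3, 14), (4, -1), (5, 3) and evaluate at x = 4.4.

Lagrange interpolation formula:
P(x) = Σ yᵢ × Lᵢ(x)
where Lᵢ(x) = Π_{j≠i} (x - xⱼ)/(xᵢ - xⱼ)

L_0(4.4) = (4.4 - 4)/(3 - 4) × (4.4 - 5)/(3 - 5) = -0.120000
L_1(4.4) = (4.4 - 3)/(4 - 3) × (4.4 - 5)/(4 - 5) = 0.840000
L_2(4.4) = (4.4 - 3)/(5 - 3) × (4.4 - 4)/(5 - 4) = 0.280000

P(4.4) = 14×L_0(4.4) + (-1)×L_1(4.4) + 3×L_2(4.4)
P(4.4) = -1.680000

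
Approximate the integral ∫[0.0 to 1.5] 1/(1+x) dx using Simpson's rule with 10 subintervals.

f(x) = 1/(1+x)
a = 0.0, b = 1.5, n = 10
h = (b - a)/n = 0.150000

Simpson's rule: (h/3)[f(x₀) + 4f(x₁) + 2f(x₂) + ... + f(xₙ)]

x_0 = 0.0000, f(x_0) = 1.000000, coefficient = 1
x_1 = 0.1500, f(x_1) = 0.869565, coefficient = 4
x_2 = 0.3000, f(x_2) = 0.769231, coefficient = 2
x_3 = 0.4500, f(x_3) = 0.689655, coefficient = 4
x_4 = 0.6000, f(x_4) = 0.625000, coefficient = 2
x_5 = 0.7500, f(x_5) = 0.571429, coefficient = 4
x_6 = 0.9000, f(x_6) = 0.526316, coefficient = 2
x_7 = 1.0500, f(x_7) = 0.487805, coefficient = 4
x_8 = 1.2000, f(x_8) = 0.454545, coefficient = 2
x_9 = 1.3500, f(x_9) = 0.425532, coefficient = 4
x_10 = 1.5000, f(x_10) = 0.400000, coefficient = 1

I ≈ (0.150000/3) × 18.326127 = 0.916306
Exact value: 0.916291
Error: 0.000016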